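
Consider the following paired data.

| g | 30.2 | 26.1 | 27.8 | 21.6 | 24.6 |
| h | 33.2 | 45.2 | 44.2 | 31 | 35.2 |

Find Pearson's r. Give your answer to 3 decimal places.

n = 5, Σg = 130.3, Σh = 188.8, Σg² = 3437.81, Σh² = 7298.96, Σgh = 4946.64
nΣgh − ΣgΣh = 24733.2 − 24600.64 = 132.56
nΣg² − (Σg)² = 17189.05 − 16978.09 = 210.96; nΣh² − (Σh)² = 36494.8 − 35645.44 = 849.36
r = 132.56 / √(210.96 × 849.36) = 132.56 / 423.2978 ≈ 0.313

0.313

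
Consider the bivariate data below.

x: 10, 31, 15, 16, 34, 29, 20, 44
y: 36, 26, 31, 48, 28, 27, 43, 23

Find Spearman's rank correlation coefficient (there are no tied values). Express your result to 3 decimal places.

Rank x: 1, 6, 2, 3, 7, 5, 4, 8
Rank y: 6, 2, 5, 8, 4, 3, 7, 1
d = rank(x) − rank(y): -5, 4, -3, -5, 3, 2, -3, 7; Σd² = 146
ρ = 1 − 6Σd² / [n(n²−1)] = 1 − 6×146 / (8×63) = 1 − 876/504 ≈ -0.738

-0.738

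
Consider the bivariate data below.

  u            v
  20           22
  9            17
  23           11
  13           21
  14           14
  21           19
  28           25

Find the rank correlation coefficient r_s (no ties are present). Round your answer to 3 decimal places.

0.214

Rank u: 4, 1, 6, 2, 3, 5, 7
Rank v: 6, 3, 1, 5, 2, 4, 7
d = rank(u) − rank(v): -2, -2, 5, -3, 1, 1, 0; Σd² = 44
ρ = 1 − 6Σd² / [n(n²−1)] = 1 − 6×44 / (7×48) = 1 − 264/336 ≈ 0.214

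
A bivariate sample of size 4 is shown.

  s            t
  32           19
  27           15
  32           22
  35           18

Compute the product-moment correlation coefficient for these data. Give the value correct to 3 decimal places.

0.557

n = 4, Σs = 126, Σt = 74, Σs² = 4002, Σt² = 1394, Σst = 2347
nΣst − ΣsΣt = 9388 − 9324 = 64
nΣs² − (Σs)² = 16008 − 15876 = 132; nΣt² − (Σt)² = 5576 − 5476 = 100
r = 64 / √(132 × 100) = 64 / 114.8913 ≈ 0.557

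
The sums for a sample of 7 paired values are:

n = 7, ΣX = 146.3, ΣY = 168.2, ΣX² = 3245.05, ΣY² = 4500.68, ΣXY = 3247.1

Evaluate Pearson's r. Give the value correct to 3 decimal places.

-0.915

r = (nΣXY − ΣXΣY) / √[(nΣX² − (ΣX)²)(nΣY² − (ΣY)²)]
Numerator: 7×3247.1 − 146.3×168.2 = -1877.96
Denominator: √[(22715.35 − 21403.69)(31504.76 − 28291.24)] = √[1311.66 × 3213.52] = 2053.0576
r = -1877.96 / 2053.0576 ≈ -0.915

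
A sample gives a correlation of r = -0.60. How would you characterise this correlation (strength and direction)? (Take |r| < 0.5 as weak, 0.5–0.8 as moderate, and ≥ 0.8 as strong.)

r = -0.60 < 0 so the relationship is negative.
|r| = 0.60, which falls in the moderate range.

moderate negative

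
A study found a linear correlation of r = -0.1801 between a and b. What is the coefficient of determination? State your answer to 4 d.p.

r² = (-0.1801)² = 0.0324

0.0324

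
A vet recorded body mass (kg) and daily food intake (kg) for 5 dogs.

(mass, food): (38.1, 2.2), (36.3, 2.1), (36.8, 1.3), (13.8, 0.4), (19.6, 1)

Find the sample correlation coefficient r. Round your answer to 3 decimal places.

0.887

n = 5, Σx = 144.6, Σy = 7, Σx² = 4698.14, Σy² = 12.1, Σxy = 233.01
nΣxy − ΣxΣy = 1165.05 − 1012.2 = 152.85
nΣx² − (Σx)² = 23490.7 − 20909.16 = 2581.54; nΣy² − (Σy)² = 60.5 − 49 = 11.5
r = 152.85 / √(2581.54 × 11.5) = 152.85 / 172.3012 ≈ 0.887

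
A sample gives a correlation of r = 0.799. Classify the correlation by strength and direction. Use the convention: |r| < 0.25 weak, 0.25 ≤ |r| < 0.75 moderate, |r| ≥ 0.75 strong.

r = 0.799 > 0 so the relationship is positive.
|r| = 0.799, which falls in the strong range.

strong positive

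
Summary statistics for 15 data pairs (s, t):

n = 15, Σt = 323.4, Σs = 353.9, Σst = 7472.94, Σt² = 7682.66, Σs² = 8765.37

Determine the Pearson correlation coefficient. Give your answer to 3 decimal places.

-0.289

r = (nΣst − ΣsΣt) / √[(nΣs² − (Σs)²)(nΣt² − (Σt)²)]
Numerator: 15×7472.94 − 353.9×323.4 = -2357.16
Denominator: √[(131480.55 − 125245.21)(115239.9 − 104587.56)] = √[6235.34 × 10652.34] = 8149.9056
r = -2357.16 / 8149.9056 ≈ -0.289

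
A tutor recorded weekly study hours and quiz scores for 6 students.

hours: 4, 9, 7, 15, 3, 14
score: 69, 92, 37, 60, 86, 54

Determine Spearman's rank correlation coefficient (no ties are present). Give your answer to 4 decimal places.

-0.3143

Rank hours: 2, 4, 3, 6, 1, 5
Rank score: 4, 6, 1, 3, 5, 2
d = rank(hours) − rank(score): -2, -2, 2, 3, -4, 3; Σd² = 46
ρ = 1 − 6Σd² / [n(n²−1)] = 1 − 6×46 / (6×35) = 1 − 276/210 ≈ -0.3143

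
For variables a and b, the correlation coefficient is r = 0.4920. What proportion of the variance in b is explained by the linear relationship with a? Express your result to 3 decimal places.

r² = (0.4920)² = 0.242

0.242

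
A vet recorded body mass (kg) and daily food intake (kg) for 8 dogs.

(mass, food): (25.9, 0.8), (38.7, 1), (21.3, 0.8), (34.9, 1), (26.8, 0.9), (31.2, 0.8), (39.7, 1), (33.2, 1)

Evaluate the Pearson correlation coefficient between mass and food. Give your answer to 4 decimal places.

n = 8, Σx = 251.7, Σy = 7.3, Σx² = 8210.21, Σy² = 6.73, Σxy = 233.34
nΣxy − ΣxΣy = 1866.72 − 1837.41 = 29.31
nΣx² − (Σx)² = 65681.68 − 63352.89 = 2328.79; nΣy² − (Σy)² = 53.84 − 53.29 = 0.55
r = 29.31 / √(2328.79 × 0.55) = 29.31 / 35.7887 ≈ 0.8190

0.8190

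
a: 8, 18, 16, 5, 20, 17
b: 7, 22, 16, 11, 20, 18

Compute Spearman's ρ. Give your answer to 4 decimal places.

Rank a: 2, 5, 3, 1, 6, 4
Rank b: 1, 6, 3, 2, 5, 4
d = rank(a) − rank(b): 1, -1, 0, -1, 1, 0; Σd² = 4
ρ = 1 − 6Σd² / [n(n²−1)] = 1 − 6×4 / (6×35) = 1 − 24/210 ≈ 0.8857

0.8857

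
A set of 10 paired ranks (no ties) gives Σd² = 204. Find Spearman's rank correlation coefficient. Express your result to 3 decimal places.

-0.236

ρ = 1 − 6Σd² / [n(n²−1)] = 1 − 6×204 / (10×99)
  = 1 − 1224/990 = 1 − 1.2364 ≈ -0.236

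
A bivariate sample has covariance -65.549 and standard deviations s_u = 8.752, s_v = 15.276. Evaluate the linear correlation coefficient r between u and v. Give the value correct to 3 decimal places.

-0.490

r = Cov(u,v) / (s_u · s_v) = -65.549 / (8.752 × 15.276)
  = -65.549 / 133.6956 ≈ -0.490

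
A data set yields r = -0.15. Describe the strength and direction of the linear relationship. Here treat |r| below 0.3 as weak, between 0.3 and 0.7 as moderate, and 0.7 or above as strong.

r = -0.15 < 0 so the relationship is negative.
|r| = 0.15, which falls in the weak range.

weak negative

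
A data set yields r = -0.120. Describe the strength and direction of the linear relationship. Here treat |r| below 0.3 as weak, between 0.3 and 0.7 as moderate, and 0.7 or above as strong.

weak negative

r = -0.120 < 0 so the relationship is negative.
|r| = 0.120, which falls in the weak range.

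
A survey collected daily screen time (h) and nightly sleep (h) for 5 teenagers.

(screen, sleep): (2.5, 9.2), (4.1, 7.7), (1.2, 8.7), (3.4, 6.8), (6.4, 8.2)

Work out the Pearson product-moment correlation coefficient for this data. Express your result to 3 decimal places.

n = 5, Σx = 17.6, Σy = 40.6, Σx² = 77.02, Σy² = 333.1, Σxy = 140.61
nΣxy − ΣxΣy = 703.05 − 714.56 = -11.51
nΣx² − (Σx)² = 385.1 − 309.76 = 75.34; nΣy² − (Σy)² = 1665.5 − 1648.36 = 17.14
r = -11.51 / √(75.34 × 17.14) = -11.51 / 35.9350 ≈ -0.320

-0.320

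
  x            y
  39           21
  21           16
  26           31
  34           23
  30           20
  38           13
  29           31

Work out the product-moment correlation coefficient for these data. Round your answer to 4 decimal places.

n = 7, Σx = 217, Σy = 155, Σx² = 6979, Σy² = 3717, Σxy = 4736
nΣxy − ΣxΣy = 33152 − 33635 = -483
nΣx² − (Σx)² = 48853 − 47089 = 1764; nΣy² − (Σy)² = 26019 − 24025 = 1994
r = -483 / √(1764 × 1994) = -483 / 1875.4775 ≈ -0.2575

-0.2575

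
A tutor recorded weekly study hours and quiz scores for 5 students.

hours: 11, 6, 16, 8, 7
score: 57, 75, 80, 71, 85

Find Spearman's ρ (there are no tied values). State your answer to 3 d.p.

Rank hours: 4, 1, 5, 3, 2
Rank score: 1, 3, 4, 2, 5
d = rank(hours) − rank(score): 3, -2, 1, 1, -3; Σd² = 24
ρ = 1 − 6Σd² / [n(n²−1)] = 1 − 6×24 / (5×24) = 1 − 144/120 ≈ -0.200

-0.200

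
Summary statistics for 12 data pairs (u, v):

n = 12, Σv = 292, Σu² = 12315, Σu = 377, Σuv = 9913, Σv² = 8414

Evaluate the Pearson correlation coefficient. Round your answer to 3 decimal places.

0.942

r = (nΣuv − ΣuΣv) / √[(nΣu² − (Σu)²)(nΣv² − (Σv)²)]
Numerator: 12×9913 − 377×292 = 8872
Denominator: √[(147780 − 142129)(100968 − 85264)] = √[5651 × 15704] = 9420.3664
r = 8872 / 9420.3664 ≈ 0.942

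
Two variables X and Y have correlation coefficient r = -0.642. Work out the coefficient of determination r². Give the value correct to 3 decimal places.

0.412

r² = (-0.642)² = 0.412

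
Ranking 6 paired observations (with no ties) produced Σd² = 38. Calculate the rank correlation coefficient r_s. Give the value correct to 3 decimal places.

ρ = 1 − 6Σd² / [n(n²−1)] = 1 − 6×38 / (6×35)
  = 1 − 228/210 = 1 − 1.0857 ≈ -0.086

-0.086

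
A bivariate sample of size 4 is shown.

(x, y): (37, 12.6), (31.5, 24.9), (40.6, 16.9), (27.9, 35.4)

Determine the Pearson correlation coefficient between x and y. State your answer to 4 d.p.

-0.8903

n = 4, Σx = 137, Σy = 89.8, Σx² = 4788.02, Σy² = 2317.54, Σxy = 2924.35
nΣxy − ΣxΣy = 11697.4 − 12302.6 = -605.2
nΣx² − (Σx)² = 19152.08 − 18769 = 383.08; nΣy² − (Σy)² = 9270.16 − 8064.04 = 1206.12
r = -605.2 / √(383.08 × 1206.12) = -605.2 / 679.7356 ≈ -0.8903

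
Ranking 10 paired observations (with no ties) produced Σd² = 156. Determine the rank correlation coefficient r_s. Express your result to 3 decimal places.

0.055

ρ = 1 − 6Σd² / [n(n²−1)] = 1 − 6×156 / (10×99)
  = 1 − 936/990 = 1 − 0.9455 ≈ 0.055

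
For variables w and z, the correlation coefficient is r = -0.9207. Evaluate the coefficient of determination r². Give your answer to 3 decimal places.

0.848

r² = (-0.9207)² = 0.848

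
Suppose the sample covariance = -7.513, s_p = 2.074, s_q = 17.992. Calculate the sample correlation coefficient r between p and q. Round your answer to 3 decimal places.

r = Cov(p,q) / (s_p · s_q) = -7.513 / (2.074 × 17.992)
  = -7.513 / 37.3154 ≈ -0.201

-0.201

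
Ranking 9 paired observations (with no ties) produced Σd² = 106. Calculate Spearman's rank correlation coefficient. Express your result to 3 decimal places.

ρ = 1 − 6Σd² / [n(n²−1)] = 1 − 6×106 / (9×80)
  = 1 − 636/720 = 1 − 0.8833 ≈ 0.117

0.117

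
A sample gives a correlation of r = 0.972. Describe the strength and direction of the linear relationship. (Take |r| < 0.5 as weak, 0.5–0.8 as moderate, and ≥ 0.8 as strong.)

r = 0.972 > 0 so the relationship is positive.
|r| = 0.972, which falls in the strong range.

strong positive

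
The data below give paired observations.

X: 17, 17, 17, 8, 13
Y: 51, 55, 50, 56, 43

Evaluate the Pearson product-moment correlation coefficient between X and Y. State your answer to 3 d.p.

n = 5, ΣX = 72, ΣY = 255, ΣX² = 1100, ΣY² = 13111, ΣXY = 3659
nΣXY − ΣXΣY = 18295 − 18360 = -65
nΣX² − (ΣX)² = 5500 − 5184 = 316; nΣY² − (ΣY)² = 65555 − 65025 = 530
r = -65 / √(316 × 530) = -65 / 409.2432 ≈ -0.159

-0.159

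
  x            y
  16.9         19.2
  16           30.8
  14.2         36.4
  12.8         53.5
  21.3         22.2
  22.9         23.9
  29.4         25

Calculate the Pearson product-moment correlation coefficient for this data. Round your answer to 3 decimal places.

-0.607

n = 7, Σx = 133.5, Σy = 211, Σx² = 2749.55, Σy² = 7193.54, Σxy = 3774.13
nΣxy − ΣxΣy = 26418.91 − 28168.5 = -1749.59
nΣx² − (Σx)² = 19246.85 − 17822.25 = 1424.6; nΣy² − (Σy)² = 50354.78 − 44521 = 5833.78
r = -1749.59 / √(1424.6 × 5833.78) = -1749.59 / 2882.8463 ≈ -0.607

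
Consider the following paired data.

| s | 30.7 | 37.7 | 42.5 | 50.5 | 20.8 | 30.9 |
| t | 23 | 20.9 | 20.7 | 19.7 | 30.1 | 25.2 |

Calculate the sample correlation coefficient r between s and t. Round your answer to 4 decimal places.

-0.9162

n = 6, Σs = 213.1, Σt = 139.6, Σs² = 8107.73, Σt² = 3323.44, Σst = 4773.39
nΣst − ΣsΣt = 28640.34 − 29748.76 = -1108.42
nΣs² − (Σs)² = 48646.38 − 45411.61 = 3234.77; nΣt² − (Σt)² = 19940.64 − 19488.16 = 452.48
r = -1108.42 / √(3234.77 × 452.48) = -1108.42 / 1209.8218 ≈ -0.9162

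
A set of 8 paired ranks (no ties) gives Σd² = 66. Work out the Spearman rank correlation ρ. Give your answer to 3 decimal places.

0.214

ρ = 1 − 6Σd² / [n(n²−1)] = 1 − 6×66 / (8×63)
  = 1 − 396/504 = 1 − 0.7857 ≈ 0.214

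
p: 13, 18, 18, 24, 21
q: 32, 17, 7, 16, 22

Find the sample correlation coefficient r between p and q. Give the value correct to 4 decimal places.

-0.4895

n = 5, Σp = 94, Σq = 94, Σp² = 1834, Σq² = 2102, Σpq = 1694
nΣpq − ΣpΣq = 8470 − 8836 = -366
nΣp² − (Σp)² = 9170 − 8836 = 334; nΣq² − (Σq)² = 10510 − 8836 = 1674
r = -366 / √(334 × 1674) = -366 / 747.7406 ≈ -0.4895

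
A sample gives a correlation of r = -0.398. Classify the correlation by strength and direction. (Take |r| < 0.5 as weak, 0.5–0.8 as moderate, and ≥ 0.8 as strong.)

weak negative

r = -0.398 < 0 so the relationship is negative.
|r| = 0.398, which falls in the weak range.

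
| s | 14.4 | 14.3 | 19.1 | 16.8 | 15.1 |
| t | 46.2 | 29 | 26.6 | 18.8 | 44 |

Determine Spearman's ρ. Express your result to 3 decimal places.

-0.600

Rank s: 2, 1, 5, 4, 3
Rank t: 5, 3, 2, 1, 4
d = rank(s) − rank(t): -3, -2, 3, 3, -1; Σd² = 32
ρ = 1 − 6Σd² / [n(n²−1)] = 1 − 6×32 / (5×24) = 1 − 192/120 ≈ -0.600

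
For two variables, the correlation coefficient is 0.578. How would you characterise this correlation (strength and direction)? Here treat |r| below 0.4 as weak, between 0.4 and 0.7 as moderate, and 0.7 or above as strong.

r = 0.578 > 0 so the relationship is positive.
|r| = 0.578, which falls in the moderate range.

moderate positive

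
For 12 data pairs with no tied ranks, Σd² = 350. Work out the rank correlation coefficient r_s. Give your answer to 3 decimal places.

-0.224

ρ = 1 − 6Σd² / [n(n²−1)] = 1 − 6×350 / (12×143)
  = 1 − 2100/1716 = 1 − 1.2238 ≈ -0.224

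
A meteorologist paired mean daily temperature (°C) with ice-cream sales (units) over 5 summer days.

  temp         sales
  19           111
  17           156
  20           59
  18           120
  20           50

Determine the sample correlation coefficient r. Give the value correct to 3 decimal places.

n = 5, Σx = 94, Σy = 496, Σx² = 1774, Σy² = 57038, Σxy = 9101
nΣxy − ΣxΣy = 45505 − 46624 = -1119
nΣx² − (Σx)² = 8870 − 8836 = 34; nΣy² − (Σy)² = 285190 − 246016 = 39174
r = -1119 / √(34 × 39174) = -1119 / 1154.0867 ≈ -0.970

-0.970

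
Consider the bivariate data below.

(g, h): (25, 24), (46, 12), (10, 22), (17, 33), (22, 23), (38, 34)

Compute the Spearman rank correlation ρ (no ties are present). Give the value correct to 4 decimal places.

-0.0286

Rank g: 4, 6, 1, 2, 3, 5
Rank h: 4, 1, 2, 5, 3, 6
d = rank(g) − rank(h): 0, 5, -1, -3, 0, -1; Σd² = 36
ρ = 1 − 6Σd² / [n(n²−1)] = 1 − 6×36 / (6×35) = 1 − 216/210 ≈ -0.0286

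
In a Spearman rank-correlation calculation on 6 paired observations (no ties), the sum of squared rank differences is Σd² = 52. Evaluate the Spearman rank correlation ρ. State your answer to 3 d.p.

ρ = 1 − 6Σd² / [n(n²−1)] = 1 − 6×52 / (6×35)
  = 1 − 312/210 = 1 − 1.4857 ≈ -0.486

-0.486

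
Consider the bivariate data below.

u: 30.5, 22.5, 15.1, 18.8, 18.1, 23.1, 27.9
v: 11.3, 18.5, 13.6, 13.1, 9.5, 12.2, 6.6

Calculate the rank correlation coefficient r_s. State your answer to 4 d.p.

-0.4286

Rank u: 7, 4, 1, 3, 2, 5, 6
Rank v: 3, 7, 6, 5, 2, 4, 1
d = rank(u) − rank(v): 4, -3, -5, -2, 0, 1, 5; Σd² = 80
ρ = 1 − 6Σd² / [n(n²−1)] = 1 − 6×80 / (7×48) = 1 − 480/336 ≈ -0.4286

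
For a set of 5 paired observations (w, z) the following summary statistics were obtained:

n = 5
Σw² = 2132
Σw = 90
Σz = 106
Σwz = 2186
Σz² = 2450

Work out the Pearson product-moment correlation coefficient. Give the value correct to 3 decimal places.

r = (nΣwz − ΣwΣz) / √[(nΣw² − (Σw)²)(nΣz² − (Σz)²)]
Numerator: 5×2186 − 90×106 = 1390
Denominator: √[(10660 − 8100)(12250 − 11236)] = √[2560 × 1014] = 1611.1611
r = 1390 / 1611.1611 ≈ 0.863

0.863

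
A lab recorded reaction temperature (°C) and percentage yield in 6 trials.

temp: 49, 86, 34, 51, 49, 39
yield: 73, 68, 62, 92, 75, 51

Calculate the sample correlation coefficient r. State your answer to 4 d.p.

n = 6, Σx = 308, Σy = 421, Σx² = 17476, Σy² = 30487, Σxy = 21889
nΣxy − ΣxΣy = 131334 − 129668 = 1666
nΣx² − (Σx)² = 104856 − 94864 = 9992; nΣy² − (Σy)² = 182922 − 177241 = 5681
r = 1666 / √(9992 × 5681) = 1666 / 7534.2254 ≈ 0.2211

0.2211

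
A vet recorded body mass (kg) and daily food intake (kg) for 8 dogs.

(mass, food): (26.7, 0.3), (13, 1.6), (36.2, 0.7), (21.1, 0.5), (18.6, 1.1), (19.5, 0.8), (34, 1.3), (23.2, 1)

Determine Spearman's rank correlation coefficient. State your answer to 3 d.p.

Rank mass: 6, 1, 8, 4, 2, 3, 7, 5
Rank food: 1, 8, 3, 2, 6, 4, 7, 5
d = rank(mass) − rank(food): 5, -7, 5, 2, -4, -1, 0, 0; Σd² = 120
ρ = 1 − 6Σd² / [n(n²−1)] = 1 − 6×120 / (8×63) = 1 − 720/504 ≈ -0.429

-0.429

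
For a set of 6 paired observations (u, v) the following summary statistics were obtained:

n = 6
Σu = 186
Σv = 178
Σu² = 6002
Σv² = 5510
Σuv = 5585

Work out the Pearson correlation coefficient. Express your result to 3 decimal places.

0.288

r = (nΣuv − ΣuΣv) / √[(nΣu² − (Σu)²)(nΣv² − (Σv)²)]
Numerator: 6×5585 − 186×178 = 402
Denominator: √[(36012 − 34596)(33060 − 31684)] = √[1416 × 1376] = 1395.8567
r = 402 / 1395.8567 ≈ 0.288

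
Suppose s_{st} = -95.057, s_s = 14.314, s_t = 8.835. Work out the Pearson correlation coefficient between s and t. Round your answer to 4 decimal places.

-0.7517

r = Cov(s,t) / (s_s · s_t) = -95.057 / (14.314 × 8.835)
  = -95.057 / 126.4642 ≈ -0.7517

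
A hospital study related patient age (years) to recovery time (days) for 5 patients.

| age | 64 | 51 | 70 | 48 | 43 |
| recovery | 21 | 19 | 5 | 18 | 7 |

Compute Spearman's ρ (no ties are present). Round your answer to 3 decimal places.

Rank age: 4, 3, 5, 2, 1
Rank recovery: 5, 4, 1, 3, 2
d = rank(age) − rank(recovery): -1, -1, 4, -1, -1; Σd² = 20
ρ = 1 − 6Σd² / [n(n²−1)] = 1 − 6×20 / (5×24) = 1 − 120/120 ≈ 0.000

0.000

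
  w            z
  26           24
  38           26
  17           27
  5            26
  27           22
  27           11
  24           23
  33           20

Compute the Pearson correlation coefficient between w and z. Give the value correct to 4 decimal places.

n = 8, Σw = 197, Σz = 179, Σw² = 5557, Σz² = 4191, Σwz = 4304
nΣwz − ΣwΣz = 34432 − 35263 = -831
nΣw² − (Σw)² = 44456 − 38809 = 5647; nΣz² − (Σz)² = 33528 − 32041 = 1487
r = -831 / √(5647 × 1487) = -831 / 2897.7731 ≈ -0.2868

-0.2868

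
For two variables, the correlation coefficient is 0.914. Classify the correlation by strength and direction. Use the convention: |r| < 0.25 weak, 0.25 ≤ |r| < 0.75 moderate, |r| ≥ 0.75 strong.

r = 0.914 > 0 so the relationship is positive.
|r| = 0.914, which falls in the strong range.

strong positive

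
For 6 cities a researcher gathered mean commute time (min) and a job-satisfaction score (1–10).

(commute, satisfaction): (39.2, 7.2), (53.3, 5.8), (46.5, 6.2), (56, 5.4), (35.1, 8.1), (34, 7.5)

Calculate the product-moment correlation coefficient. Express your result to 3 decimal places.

-0.970

n = 6, Σx = 264.1, Σy = 40.2, Σx² = 12063.79, Σy² = 274.94, Σxy = 1721.39
nΣxy − ΣxΣy = 10328.34 − 10616.82 = -288.48
nΣx² − (Σx)² = 72382.74 − 69748.81 = 2633.93; nΣy² − (Σy)² = 1649.64 − 1616.04 = 33.6
r = -288.48 / √(2633.93 × 33.6) = -288.48 / 297.4896 ≈ -0.970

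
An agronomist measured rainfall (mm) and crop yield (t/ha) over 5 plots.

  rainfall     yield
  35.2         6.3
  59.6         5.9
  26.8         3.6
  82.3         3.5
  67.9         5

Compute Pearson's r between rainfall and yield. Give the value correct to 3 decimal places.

n = 5, Σx = 271.8, Σy = 24.3, Σx² = 16893.14, Σy² = 124.71, Σxy = 1297.43
nΣxy − ΣxΣy = 6487.15 − 6604.74 = -117.59
nΣx² − (Σx)² = 84465.7 − 73875.24 = 10590.46; nΣy² − (Σy)² = 623.55 − 590.49 = 33.06
r = -117.59 / √(10590.46 × 33.06) = -117.59 / 591.7099 ≈ -0.199

-0.199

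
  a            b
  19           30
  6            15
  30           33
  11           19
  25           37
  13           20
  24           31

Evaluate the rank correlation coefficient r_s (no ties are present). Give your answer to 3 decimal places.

0.964

Rank a: 4, 1, 7, 2, 6, 3, 5
Rank b: 4, 1, 6, 2, 7, 3, 5
d = rank(a) − rank(b): 0, 0, 1, 0, -1, 0, 0; Σd² = 2
ρ = 1 − 6Σd² / [n(n²−1)] = 1 − 6×2 / (7×48) = 1 − 12/336 ≈ 0.964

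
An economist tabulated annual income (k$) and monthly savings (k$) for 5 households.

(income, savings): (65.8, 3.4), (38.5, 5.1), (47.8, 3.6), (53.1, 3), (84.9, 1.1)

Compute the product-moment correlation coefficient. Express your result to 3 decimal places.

n = 5, Σx = 290.1, Σy = 16.2, Σx² = 18124.35, Σy² = 60.74, Σxy = 844.84
nΣxy − ΣxΣy = 4224.2 − 4699.62 = -475.42
nΣx² − (Σx)² = 90621.75 − 84158.01 = 6463.74; nΣy² − (Σy)² = 303.7 − 262.44 = 41.26
r = -475.42 / √(6463.74 × 41.26) = -475.42 / 516.4242 ≈ -0.921

-0.921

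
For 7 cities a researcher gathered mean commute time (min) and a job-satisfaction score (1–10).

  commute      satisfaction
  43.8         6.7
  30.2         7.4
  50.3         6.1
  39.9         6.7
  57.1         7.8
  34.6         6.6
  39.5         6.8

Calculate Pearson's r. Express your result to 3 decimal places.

n = 7, Σx = 295.4, Σy = 48.1, Σx² = 12970.4, Σy² = 332.39, Σxy = 2033.44
nΣxy − ΣxΣy = 14234.08 − 14208.74 = 25.34
nΣx² − (Σx)² = 90792.8 − 87261.16 = 3531.64; nΣy² − (Σy)² = 2326.73 − 2313.61 = 13.12
r = 25.34 / √(3531.64 × 13.12) = 25.34 / 215.2559 ≈ 0.118

0.118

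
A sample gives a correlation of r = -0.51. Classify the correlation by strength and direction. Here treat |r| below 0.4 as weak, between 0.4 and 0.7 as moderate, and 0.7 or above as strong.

moderate negative

r = -0.51 < 0 so the relationship is negative.
|r| = 0.51, which falls in the moderate range.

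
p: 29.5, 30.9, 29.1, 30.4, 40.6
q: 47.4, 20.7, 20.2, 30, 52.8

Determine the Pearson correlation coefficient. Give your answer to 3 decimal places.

n = 5, Σp = 160.5, Σq = 171.1, Σp² = 5244.39, Σq² = 6771.13, Σpq = 5681.43
nΣpq − ΣpΣq = 28407.15 − 27461.55 = 945.6
nΣp² − (Σp)² = 26221.95 − 25760.25 = 461.7; nΣq² − (Σq)² = 33855.65 − 29275.21 = 4580.44
r = 945.6 / √(461.7 × 4580.44) = 945.6 / 1454.2315 ≈ 0.650

0.650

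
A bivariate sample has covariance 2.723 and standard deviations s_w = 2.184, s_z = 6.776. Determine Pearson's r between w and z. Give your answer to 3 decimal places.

0.184

r = Cov(w,z) / (s_w · s_z) = 2.723 / (2.184 × 6.776)
  = 2.723 / 14.7988 ≈ 0.184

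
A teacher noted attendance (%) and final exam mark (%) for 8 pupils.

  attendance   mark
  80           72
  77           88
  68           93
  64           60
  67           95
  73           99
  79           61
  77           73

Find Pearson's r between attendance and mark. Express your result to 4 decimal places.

n = 8, Σx = 585, Σy = 641, Σx² = 43037, Σy² = 53053, Σxy = 46732
nΣxy − ΣxΣy = 373856 − 374985 = -1129
nΣx² − (Σx)² = 344296 − 342225 = 2071; nΣy² − (Σy)² = 424424 − 410881 = 13543
r = -1129 / √(2071 × 13543) = -1129 / 5295.9941 ≈ -0.2132

-0.2132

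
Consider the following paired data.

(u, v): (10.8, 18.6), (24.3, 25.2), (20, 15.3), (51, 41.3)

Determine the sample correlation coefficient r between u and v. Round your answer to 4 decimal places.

0.9397

n = 4, Σu = 106.1, Σv = 100.4, Σu² = 3708.13, Σv² = 2920.78, Σuv = 3225.54
nΣuv − ΣuΣv = 12902.16 − 10652.44 = 2249.72
nΣu² − (Σu)² = 14832.52 − 11257.21 = 3575.31; nΣv² − (Σv)² = 11683.12 − 10080.16 = 1602.96
r = 2249.72 / √(3575.31 × 1602.96) = 2249.72 / 2393.9672 ≈ 0.9397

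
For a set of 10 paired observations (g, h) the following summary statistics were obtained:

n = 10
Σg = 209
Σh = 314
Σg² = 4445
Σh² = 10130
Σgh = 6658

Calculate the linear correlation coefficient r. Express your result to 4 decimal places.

r = (nΣgh − ΣgΣh) / √[(nΣg² − (Σg)²)(nΣh² − (Σh)²)]
Numerator: 10×6658 − 209×314 = 954
Denominator: √[(44450 − 43681)(101300 − 98596)] = √[769 × 2704] = 1442.0042
r = 954 / 1442.0042 ≈ 0.6616

0.6616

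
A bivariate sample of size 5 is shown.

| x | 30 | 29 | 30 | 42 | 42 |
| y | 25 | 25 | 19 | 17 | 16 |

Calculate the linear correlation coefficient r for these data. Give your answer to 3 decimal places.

-0.837

n = 5, Σx = 173, Σy = 102, Σx² = 6169, Σy² = 2156, Σxy = 3431
nΣxy − ΣxΣy = 17155 − 17646 = -491
nΣx² − (Σx)² = 30845 − 29929 = 916; nΣy² − (Σy)² = 10780 − 10404 = 376
r = -491 / √(916 × 376) = -491 / 586.8697 ≈ -0.837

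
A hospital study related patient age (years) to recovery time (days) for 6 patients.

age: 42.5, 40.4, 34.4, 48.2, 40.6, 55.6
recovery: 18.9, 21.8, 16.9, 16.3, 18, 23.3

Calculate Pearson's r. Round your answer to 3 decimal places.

n = 6, Σx = 261.7, Σy = 115.2, Σx² = 11684.73, Σy² = 2250.64, Σxy = 5077.27
nΣxy − ΣxΣy = 30463.62 − 30147.84 = 315.78
nΣx² − (Σx)² = 70108.38 − 68486.89 = 1621.49; nΣy² − (Σy)² = 13503.84 − 13271.04 = 232.8
r = 315.78 / √(1621.49 × 232.8) = 315.78 / 614.3963 ≈ 0.514

0.514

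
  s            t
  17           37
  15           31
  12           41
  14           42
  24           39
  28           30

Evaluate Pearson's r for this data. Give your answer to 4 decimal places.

n = 6, Σs = 110, Σt = 220, Σs² = 2214, Σt² = 8196, Σst = 3950
nΣst − ΣsΣt = 23700 − 24200 = -500
nΣs² − (Σs)² = 13284 − 12100 = 1184; nΣt² − (Σt)² = 49176 − 48400 = 776
r = -500 / √(1184 × 776) = -500 / 958.5322 ≈ -0.5216

-0.5216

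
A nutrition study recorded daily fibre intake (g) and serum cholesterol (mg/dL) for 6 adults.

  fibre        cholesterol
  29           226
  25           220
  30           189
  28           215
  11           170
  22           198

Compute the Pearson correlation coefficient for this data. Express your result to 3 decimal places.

n = 6, Σx = 145, Σy = 1218, Σx² = 3755, Σy² = 249526, Σxy = 29970
nΣxy − ΣxΣy = 179820 − 176610 = 3210
nΣx² − (Σx)² = 22530 − 21025 = 1505; nΣy² − (Σy)² = 1497156 − 1483524 = 13632
r = 3210 / √(1505 × 13632) = 3210 / 4529.4768 ≈ 0.709

0.709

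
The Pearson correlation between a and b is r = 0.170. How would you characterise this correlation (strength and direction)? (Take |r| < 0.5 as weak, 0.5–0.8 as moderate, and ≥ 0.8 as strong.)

weak positive

r = 0.170 > 0 so the relationship is positive.
|r| = 0.170, which falls in the weak range.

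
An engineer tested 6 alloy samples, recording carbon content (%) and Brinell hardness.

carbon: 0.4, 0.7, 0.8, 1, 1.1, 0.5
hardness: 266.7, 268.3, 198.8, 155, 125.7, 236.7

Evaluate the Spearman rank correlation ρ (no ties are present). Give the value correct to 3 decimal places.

-0.829

Rank carbon: 1, 3, 4, 5, 6, 2
Rank hardness: 5, 6, 3, 2, 1, 4
d = rank(carbon) − rank(hardness): -4, -3, 1, 3, 5, -2; Σd² = 64
ρ = 1 − 6Σd² / [n(n²−1)] = 1 − 6×64 / (6×35) = 1 − 384/210 ≈ -0.829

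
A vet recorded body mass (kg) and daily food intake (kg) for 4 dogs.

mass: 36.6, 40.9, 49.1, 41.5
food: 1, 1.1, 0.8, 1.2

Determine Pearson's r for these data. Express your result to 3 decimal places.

-0.613

n = 4, Σx = 168.1, Σy = 4.1, Σx² = 7145.43, Σy² = 4.29, Σxy = 170.67
nΣxy − ΣxΣy = 682.68 − 689.21 = -6.53
nΣx² − (Σx)² = 28581.72 − 28257.61 = 324.11; nΣy² − (Σy)² = 17.16 − 16.81 = 0.35
r = -6.53 / √(324.11 × 0.35) = -6.53 / 10.6508 ≈ -0.613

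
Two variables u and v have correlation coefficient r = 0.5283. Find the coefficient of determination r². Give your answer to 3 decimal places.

0.279

r² = (0.5283)² = 0.279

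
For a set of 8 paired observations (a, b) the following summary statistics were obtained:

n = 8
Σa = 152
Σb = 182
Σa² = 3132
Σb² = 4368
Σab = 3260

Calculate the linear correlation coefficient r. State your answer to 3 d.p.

r = (nΣab − ΣaΣb) / √[(nΣa² − (Σa)²)(nΣb² − (Σb)²)]
Numerator: 8×3260 − 152×182 = -1584
Denominator: √[(25056 − 23104)(34944 − 33124)] = √[1952 × 1820] = 1884.8448
r = -1584 / 1884.8448 ≈ -0.840

-0.840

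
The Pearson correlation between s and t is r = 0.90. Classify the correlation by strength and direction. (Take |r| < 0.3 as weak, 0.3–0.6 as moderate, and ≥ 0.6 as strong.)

strong positive

r = 0.90 > 0 so the relationship is positive.
|r| = 0.90, which falls in the strong range.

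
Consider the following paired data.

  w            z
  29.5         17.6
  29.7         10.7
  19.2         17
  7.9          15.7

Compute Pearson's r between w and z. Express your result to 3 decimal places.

-0.294

n = 4, Σw = 86.3, Σz = 61, Σw² = 2183.39, Σz² = 959.74, Σwz = 1287.42
nΣwz − ΣwΣz = 5149.68 − 5264.3 = -114.62
nΣw² − (Σw)² = 8733.56 − 7447.69 = 1285.87; nΣz² − (Σz)² = 3838.96 − 3721 = 117.96
r = -114.62 / √(1285.87 × 117.96) = -114.62 / 389.4627 ≈ -0.294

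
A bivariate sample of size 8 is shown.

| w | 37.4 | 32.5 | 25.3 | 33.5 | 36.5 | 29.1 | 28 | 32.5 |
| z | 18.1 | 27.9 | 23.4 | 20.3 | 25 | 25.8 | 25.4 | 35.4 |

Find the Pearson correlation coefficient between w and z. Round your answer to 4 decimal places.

n = 8, Σw = 254.8, Σz = 201.3, Σw² = 8236.66, Σz² = 5254.63, Σwz = 6380.74
nΣwz − ΣwΣz = 51045.92 − 51291.24 = -245.32
nΣw² − (Σw)² = 65893.28 − 64923.04 = 970.24; nΣz² − (Σz)² = 42037.04 − 40521.69 = 1515.35
r = -245.32 / √(970.24 × 1515.35) = -245.32 / 1212.5400 ≈ -0.2023

-0.2023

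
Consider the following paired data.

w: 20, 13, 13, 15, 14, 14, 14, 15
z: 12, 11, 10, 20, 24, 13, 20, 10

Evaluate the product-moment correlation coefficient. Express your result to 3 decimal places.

-0.104

n = 8, Σw = 118, Σz = 120, Σw² = 1776, Σz² = 2010, Σwz = 1761
nΣwz − ΣwΣz = 14088 − 14160 = -72
nΣw² − (Σw)² = 14208 − 13924 = 284; nΣz² − (Σz)² = 16080 − 14400 = 1680
r = -72 / √(284 × 1680) = -72 / 690.7387 ≈ -0.104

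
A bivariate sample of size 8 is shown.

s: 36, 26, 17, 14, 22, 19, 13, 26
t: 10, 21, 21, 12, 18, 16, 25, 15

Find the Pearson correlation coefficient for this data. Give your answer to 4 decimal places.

n = 8, Σs = 173, Σt = 138, Σs² = 4147, Σt² = 2556, Σst = 2846
nΣst − ΣsΣt = 22768 − 23874 = -1106
nΣs² − (Σs)² = 33176 − 29929 = 3247; nΣt² − (Σt)² = 20448 − 19044 = 1404
r = -1106 / √(3247 × 1404) = -1106 / 2135.1318 ≈ -0.5180

-0.5180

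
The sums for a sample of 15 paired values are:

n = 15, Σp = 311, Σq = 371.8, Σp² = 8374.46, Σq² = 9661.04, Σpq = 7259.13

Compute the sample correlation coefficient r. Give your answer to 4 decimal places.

r = (nΣpq − ΣpΣq) / √[(nΣp² − (Σp)²)(nΣq² − (Σq)²)]
Numerator: 15×7259.13 − 311×371.8 = -6742.85
Denominator: √[(125616.9 − 96721)(144915.6 − 138235.24)] = √[28895.9 × 6680.36] = 13893.7041
r = -6742.85 / 13893.7041 ≈ -0.4853

-0.4853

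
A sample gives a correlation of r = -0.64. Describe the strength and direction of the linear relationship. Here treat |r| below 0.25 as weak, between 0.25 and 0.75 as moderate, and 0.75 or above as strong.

r = -0.64 < 0 so the relationship is negative.
|r| = 0.64, which falls in the moderate range.

moderate negative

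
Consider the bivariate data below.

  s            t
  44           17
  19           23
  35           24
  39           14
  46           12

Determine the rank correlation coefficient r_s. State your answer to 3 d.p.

Rank s: 4, 1, 2, 3, 5
Rank t: 3, 4, 5, 2, 1
d = rank(s) − rank(t): 1, -3, -3, 1, 4; Σd² = 36
ρ = 1 − 6Σd² / [n(n²−1)] = 1 − 6×36 / (5×24) = 1 − 216/120 ≈ -0.800

-0.800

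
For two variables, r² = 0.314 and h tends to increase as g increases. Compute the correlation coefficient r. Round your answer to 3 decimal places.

|r| = √0.314 = 0.560
The association is positive, so r = 0.560.

0.560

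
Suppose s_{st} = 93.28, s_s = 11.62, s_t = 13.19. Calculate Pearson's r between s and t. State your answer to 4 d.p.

0.6086

r = Cov(s,t) / (s_s · s_t) = 93.28 / (11.62 × 13.19)
  = 93.28 / 153.2678 ≈ 0.6086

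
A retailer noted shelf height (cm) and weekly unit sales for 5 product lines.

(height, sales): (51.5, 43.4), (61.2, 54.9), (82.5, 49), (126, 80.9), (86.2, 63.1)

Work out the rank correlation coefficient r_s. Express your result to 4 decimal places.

0.9000

Rank height: 1, 2, 3, 5, 4
Rank sales: 1, 3, 2, 5, 4
d = rank(height) − rank(sales): 0, -1, 1, 0, 0; Σd² = 2
ρ = 1 − 6Σd² / [n(n²−1)] = 1 − 6×2 / (5×24) = 1 − 12/120 ≈ 0.9000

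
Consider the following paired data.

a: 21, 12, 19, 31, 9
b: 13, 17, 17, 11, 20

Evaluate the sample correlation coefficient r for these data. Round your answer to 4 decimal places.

n = 5, Σa = 92, Σb = 78, Σa² = 1988, Σb² = 1268, Σab = 1321
nΣab − ΣaΣb = 6605 − 7176 = -571
nΣa² − (Σa)² = 9940 − 8464 = 1476; nΣb² − (Σb)² = 6340 − 6084 = 256
r = -571 / √(1476 × 256) = -571 / 614.6999 ≈ -0.9289

-0.9289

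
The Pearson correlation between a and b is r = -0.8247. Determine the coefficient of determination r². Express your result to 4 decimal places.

0.6801

r² = (-0.8247)² = 0.6801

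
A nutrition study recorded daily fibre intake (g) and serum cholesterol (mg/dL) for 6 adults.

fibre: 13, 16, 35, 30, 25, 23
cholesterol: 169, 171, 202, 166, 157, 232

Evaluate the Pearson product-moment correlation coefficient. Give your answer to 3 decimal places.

0.238

n = 6, Σx = 142, Σy = 1097, Σx² = 3704, Σy² = 204635, Σxy = 26244
nΣxy − ΣxΣy = 157464 − 155774 = 1690
nΣx² − (Σx)² = 22224 − 20164 = 2060; nΣy² − (Σy)² = 1227810 − 1203409 = 24401
r = 1690 / √(2060 × 24401) = 1690 / 7089.8561 ≈ 0.238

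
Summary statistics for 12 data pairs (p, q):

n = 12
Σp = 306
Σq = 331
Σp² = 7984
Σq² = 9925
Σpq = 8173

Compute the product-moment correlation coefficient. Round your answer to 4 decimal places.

-0.7052

r = (nΣpq − ΣpΣq) / √[(nΣp² − (Σp)²)(nΣq² − (Σq)²)]
Numerator: 12×8173 − 306×331 = -3210
Denominator: √[(95808 − 93636)(119100 − 109561)] = √[2172 × 9539] = 4551.7808
r = -3210 / 4551.7808 ≈ -0.7052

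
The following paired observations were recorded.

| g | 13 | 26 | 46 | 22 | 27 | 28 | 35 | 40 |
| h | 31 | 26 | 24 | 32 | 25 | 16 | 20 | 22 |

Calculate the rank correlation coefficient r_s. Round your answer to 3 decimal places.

-0.738

Rank g: 1, 3, 8, 2, 4, 5, 6, 7
Rank h: 7, 6, 4, 8, 5, 1, 2, 3
d = rank(g) − rank(h): -6, -3, 4, -6, -1, 4, 4, 4; Σd² = 146
ρ = 1 − 6Σd² / [n(n²−1)] = 1 − 6×146 / (8×63) = 1 − 876/504 ≈ -0.738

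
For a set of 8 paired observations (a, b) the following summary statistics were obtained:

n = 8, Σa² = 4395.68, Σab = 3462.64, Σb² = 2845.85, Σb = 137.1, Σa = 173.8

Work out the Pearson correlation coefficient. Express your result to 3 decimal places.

r = (nΣab − ΣaΣb) / √[(nΣa² − (Σa)²)(nΣb² − (Σb)²)]
Numerator: 8×3462.64 − 173.8×137.1 = 3873.14
Denominator: √[(35165.44 − 30206.44)(22766.8 − 18796.41)] = √[4959 × 3970.39] = 4437.2473
r = 3873.14 / 4437.2473 ≈ 0.873

0.873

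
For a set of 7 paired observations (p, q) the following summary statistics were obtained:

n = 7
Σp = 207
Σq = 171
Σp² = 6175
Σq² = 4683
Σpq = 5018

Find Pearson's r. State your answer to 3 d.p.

r = (nΣpq − ΣpΣq) / √[(nΣp² − (Σp)²)(nΣq² − (Σq)²)]
Numerator: 7×5018 − 207×171 = -271
Denominator: √[(43225 − 42849)(32781 − 29241)] = √[376 × 3540] = 1153.7071
r = -271 / 1153.7071 ≈ -0.235

-0.235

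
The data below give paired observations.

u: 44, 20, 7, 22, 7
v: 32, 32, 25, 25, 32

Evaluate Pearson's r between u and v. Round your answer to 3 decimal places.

n = 5, Σu = 100, Σv = 146, Σu² = 2918, Σv² = 4322, Σuv = 2997
nΣuv − ΣuΣv = 14985 − 14600 = 385
nΣu² − (Σu)² = 14590 − 10000 = 4590; nΣv² − (Σv)² = 21610 − 21316 = 294
r = 385 / √(4590 × 294) = 385 / 1161.6626 ≈ 0.331

0.331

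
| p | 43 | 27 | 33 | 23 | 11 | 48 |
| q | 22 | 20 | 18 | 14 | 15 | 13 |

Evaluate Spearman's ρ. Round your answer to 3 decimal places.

Rank p: 5, 3, 4, 2, 1, 6
Rank q: 6, 5, 4, 2, 3, 1
d = rank(p) − rank(q): -1, -2, 0, 0, -2, 5; Σd² = 34
ρ = 1 − 6Σd² / [n(n²−1)] = 1 − 6×34 / (6×35) = 1 − 204/210 ≈ 0.029

0.029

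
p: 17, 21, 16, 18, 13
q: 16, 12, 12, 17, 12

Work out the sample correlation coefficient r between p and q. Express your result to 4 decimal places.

n = 5, Σp = 85, Σq = 69, Σp² = 1479, Σq² = 977, Σpq = 1178
nΣpq − ΣpΣq = 5890 − 5865 = 25
nΣp² − (Σp)² = 7395 − 7225 = 170; nΣq² − (Σq)² = 4885 − 4761 = 124
r = 25 / √(170 × 124) = 25 / 145.1895 ≈ 0.1722

0.1722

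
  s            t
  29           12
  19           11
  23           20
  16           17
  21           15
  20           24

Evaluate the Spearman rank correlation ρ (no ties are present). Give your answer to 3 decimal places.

Rank s: 6, 2, 5, 1, 4, 3
Rank t: 2, 1, 5, 4, 3, 6
d = rank(s) − rank(t): 4, 1, 0, -3, 1, -3; Σd² = 36
ρ = 1 − 6Σd² / [n(n²−1)] = 1 − 6×36 / (6×35) = 1 − 216/210 ≈ -0.029

-0.029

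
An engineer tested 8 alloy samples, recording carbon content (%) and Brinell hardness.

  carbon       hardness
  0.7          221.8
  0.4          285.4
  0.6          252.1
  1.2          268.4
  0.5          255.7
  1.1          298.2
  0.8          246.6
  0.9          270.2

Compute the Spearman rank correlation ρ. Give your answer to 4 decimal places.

Rank carbon: 4, 1, 3, 8, 2, 7, 5, 6
Rank hardness: 1, 7, 3, 5, 4, 8, 2, 6
d = rank(carbon) − rank(hardness): 3, -6, 0, 3, -2, -1, 3, 0; Σd² = 68
ρ = 1 − 6Σd² / [n(n²−1)] = 1 − 6×68 / (8×63) = 1 − 408/504 ≈ 0.1905

0.1905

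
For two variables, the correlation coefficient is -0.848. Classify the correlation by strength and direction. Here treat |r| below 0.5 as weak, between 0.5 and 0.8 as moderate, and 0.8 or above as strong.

r = -0.848 < 0 so the relationship is negative.
|r| = 0.848, which falls in the strong range.

strong negative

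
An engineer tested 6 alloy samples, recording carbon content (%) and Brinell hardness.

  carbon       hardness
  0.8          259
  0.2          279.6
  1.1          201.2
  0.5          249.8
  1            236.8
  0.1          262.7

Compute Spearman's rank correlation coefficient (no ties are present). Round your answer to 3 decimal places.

Rank carbon: 4, 2, 6, 3, 5, 1
Rank hardness: 4, 6, 1, 3, 2, 5
d = rank(carbon) − rank(hardness): 0, -4, 5, 0, 3, -4; Σd² = 66
ρ = 1 − 6Σd² / [n(n²−1)] = 1 − 6×66 / (6×35) = 1 − 396/210 ≈ -0.886

-0.886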